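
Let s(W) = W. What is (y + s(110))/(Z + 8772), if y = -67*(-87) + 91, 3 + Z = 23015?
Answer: 3015/15892 ≈ 0.18972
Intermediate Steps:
Z = 23012 (Z = -3 + 23015 = 23012)
y = 5920 (y = 5829 + 91 = 5920)
(y + s(110))/(Z + 8772) = (5920 + 110)/(23012 + 8772) = 6030/31784 = 6030*(1/31784) = 3015/15892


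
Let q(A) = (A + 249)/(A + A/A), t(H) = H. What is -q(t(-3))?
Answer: 123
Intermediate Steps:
q(A) = (249 + A)/(1 + A) (q(A) = (249 + A)/(A + 1) = (249 + A)/(1 + A))
-q(t(-3)) = -(249 - 3)/(1 - 3) = -246/(-2) = -(-1)*246/2 = -1*(-123) = 123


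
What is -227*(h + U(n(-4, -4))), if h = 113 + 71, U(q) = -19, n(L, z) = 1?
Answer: -37455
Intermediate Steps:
h = 184
-227*(h + U(n(-4, -4))) = -227*(184 - 19) = -227*165 = -37455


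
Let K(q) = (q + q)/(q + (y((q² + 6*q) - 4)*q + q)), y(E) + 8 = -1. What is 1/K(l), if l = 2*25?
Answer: -7/2 ≈ -3.5000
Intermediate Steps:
y(E) = -9 (y(E) = -8 - 1 = -9)
l = 50
K(q) = -2/7 (K(q) = (q + q)/(q + (-9*q + q)) = (2*q)/(q - 8*q) = (2*q)/((-7*q)) = (2*q)*(-1/(7*q)) = -2/7)
1/K(l) = 1/(-2/7) = -7/2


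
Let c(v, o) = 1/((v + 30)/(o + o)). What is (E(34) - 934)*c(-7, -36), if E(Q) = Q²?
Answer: -15984/23 ≈ -694.96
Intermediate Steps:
c(v, o) = 2*o/(30 + v) (c(v, o) = 1/((30 + v)/((2*o))) = 1/((30 + v)*(1/(2*o))) = 1/((30 + v)/(2*o)) = 2*o/(30 + v))
(E(34) - 934)*c(-7, -36) = (34² - 934)*(2*(-36)/(30 - 7)) = (1156 - 934)*(2*(-36)/23) = 222*(2*(-36)*(1/23)) = 222*(-72/23) = -15984/23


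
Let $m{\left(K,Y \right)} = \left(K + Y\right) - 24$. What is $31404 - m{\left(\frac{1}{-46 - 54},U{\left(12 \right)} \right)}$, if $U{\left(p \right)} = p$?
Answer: $\frac{3141601}{100} \approx 31416.0$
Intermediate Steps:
$m{\left(K,Y \right)} = -24 + K + Y$
$31404 - m{\left(\frac{1}{-46 - 54},U{\left(12 \right)} \right)} = 31404 - \left(-24 + \frac{1}{-46 - 54} + 12\right) = 31404 - \left(-24 + \frac{1}{-100} + 12\right) = 31404 - \left(-24 - \frac{1}{100} + 12\right) = 31404 - - \frac{1201}{100} = 31404 + \frac{1201}{100} = \frac{3141601}{100}$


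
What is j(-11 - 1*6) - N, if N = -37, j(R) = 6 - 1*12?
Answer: 31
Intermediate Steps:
j(R) = -6 (j(R) = 6 - 12 = -6)
j(-11 - 1*6) - N = -6 - 1*(-37) = -6 + 37 = 31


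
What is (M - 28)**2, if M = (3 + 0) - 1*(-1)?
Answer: 576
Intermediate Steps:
M = 4 (M = 3 + 1 = 4)
(M - 28)**2 = (4 - 28)**2 = (-24)**2 = 576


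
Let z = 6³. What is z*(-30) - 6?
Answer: -6486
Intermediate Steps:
z = 216
z*(-30) - 6 = 216*(-30) - 6 = -6480 - 6 = -6486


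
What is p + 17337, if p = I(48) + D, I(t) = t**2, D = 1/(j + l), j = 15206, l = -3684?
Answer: 226303603/11522 ≈ 19641.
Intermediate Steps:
D = 1/11522 (D = 1/(15206 - 3684) = 1/11522 ≈ 8.6791e-5)
p = 26546689/11522 (p = 48**2 + 1/11522 = 2304 + 1/11522 = 26546689/11522 ≈ 2304.0)
p + 17337 = 26546689/11522 + 17337 = 226303603/11522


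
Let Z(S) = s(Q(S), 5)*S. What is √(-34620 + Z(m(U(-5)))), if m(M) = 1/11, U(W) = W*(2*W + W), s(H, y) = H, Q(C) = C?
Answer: I*√4189019/11 ≈ 186.06*I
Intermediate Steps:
U(W) = 3*W² (U(W) = W*(3*W) = 3*W²)
m(M) = 1/11
Z(S) = S² (Z(S) = S*S = S²)
√(-34620 + Z(m(U(-5)))) = √(-34620 + (1/11)²) = √(-34620 + 1/121) = √(-4189019/121) = I*√4189019/11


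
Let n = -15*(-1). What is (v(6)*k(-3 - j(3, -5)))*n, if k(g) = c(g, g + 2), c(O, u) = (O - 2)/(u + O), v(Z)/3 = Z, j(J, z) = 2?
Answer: 945/4 ≈ 236.25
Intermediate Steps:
n = 15
v(Z) = 3*Z
c(O, u) = (-2 + O)/(O + u)
k(g) = (-2 + g)/(2 + 2*g) (k(g) = (-2 + g)/(g + (g + 2)) = (-2 + g)/(g + (2 + g)) = (-2 + g)/(2 + 2*g))
(v(6)*k(-3 - j(3, -5)))*n = ((3*6)*((-2 + (-3 - 2))/(2*(1 + (-3 - 2)))))*15 = (18*((-2 + (-3 - 1*2))/(2*(1 + (-3 - 1*2)))))*15 = (18*((-2 + (-3 - 2))/(2*(1 + (-3 - 2)))))*15 = (18*((-2 - 5)/(2*(1 - 5))))*15 = (18*((½)*(-7)/(-4)))*15 = (18*((½)*(-¼)*(-7)))*15 = (18*(7/8))*15 = (63/4)*15 = 945/4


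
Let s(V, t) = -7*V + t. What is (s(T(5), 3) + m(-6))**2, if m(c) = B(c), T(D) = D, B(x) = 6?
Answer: 676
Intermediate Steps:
s(V, t) = t - 7*V
m(c) = 6
(s(T(5), 3) + m(-6))**2 = ((3 - 7*5) + 6)**2 = ((3 - 35) + 6)**2 = (-32 + 6)**2 = (-26)**2 = 676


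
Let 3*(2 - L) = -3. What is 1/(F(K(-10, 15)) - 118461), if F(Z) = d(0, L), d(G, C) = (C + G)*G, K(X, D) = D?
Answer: -1/118461 ≈ -8.4416e-6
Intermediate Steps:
L = 3 (L = 2 - 1/3*(-3) = 2 + 1 = 3)
d(G, C) = G*(C + G)
F(Z) = 0 (F(Z) = 0*(3 + 0) = 0*3 = 0)
1/(F(K(-10, 15)) - 118461) = 1/(0 - 118461) = 1/(-118461) = -1/118461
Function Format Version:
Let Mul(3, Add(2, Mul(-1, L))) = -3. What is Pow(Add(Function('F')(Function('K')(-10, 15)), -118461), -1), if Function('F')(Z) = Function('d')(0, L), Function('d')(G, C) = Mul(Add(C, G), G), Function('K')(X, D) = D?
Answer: Rational(-1, 118461) ≈ -8.4416e-6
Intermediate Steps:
L = 3 (L = Add(2, Mul(Rational(-1, 3), -3)) = Add(2, 1) = 3)
Function('d')(G, C) = Mul(G, Add(C, G))
Function('F')(Z) = 0 (Function('F')(Z) = Mul(0, Add(3, 0)) = Mul(0, 3) = 0)
Pow(Add(Function('F')(Function('K')(-10, 15)), -118461), -1) = Pow(Add(0, -118461), -1) = Pow(-118461, -1) = Rational(-1, 118461)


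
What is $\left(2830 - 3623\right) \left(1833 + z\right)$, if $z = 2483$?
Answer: $-3422588$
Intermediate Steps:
$\left(2830 - 3623\right) \left(1833 + z\right) = \left(2830 - 3623\right) \left(1833 + 2483\right) = \left(-793\right) 4316 = -3422588$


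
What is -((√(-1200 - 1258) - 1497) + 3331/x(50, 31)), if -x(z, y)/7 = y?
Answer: 328180/217 - I*√2458 ≈ 1512.3 - 49.578*I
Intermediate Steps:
x(z, y) = -7*y
-((√(-1200 - 1258) - 1497) + 3331/x(50, 31)) = -((√(-1200 - 1258) - 1497) + 3331/((-7*31))) = -((√(-2458) - 1497) + 3331/(-217)) = -((I*√2458 - 1497) + 3331*(-1/217)) = -((-1497 + I*√2458) - 3331/217) = -(-328180/217 + I*√2458) = 328180/217 - I*√2458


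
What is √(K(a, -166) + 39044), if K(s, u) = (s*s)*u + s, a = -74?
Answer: I*√870046 ≈ 932.76*I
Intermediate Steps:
K(s, u) = s + u*s² (K(s, u) = s²*u + s = u*s² + s = s + u*s²)
√(K(a, -166) + 39044) = √(-74*(1 - 74*(-166)) + 39044) = √(-74*(1 + 12284) + 39044) = √(-74*12285 + 39044) = √(-909090 + 39044) = √(-870046) = I*√870046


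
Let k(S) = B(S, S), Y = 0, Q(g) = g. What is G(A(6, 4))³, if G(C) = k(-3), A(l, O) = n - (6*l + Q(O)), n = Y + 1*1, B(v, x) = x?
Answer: -27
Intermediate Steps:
n = 1 (n = 0 + 1*1 = 0 + 1 = 1)
k(S) = S
A(l, O) = 1 - O - 6*l (A(l, O) = 1 - (6*l + O) = 1 - (O + 6*l) = 1 + (-O - 6*l) = 1 - O - 6*l)
G(C) = -3
G(A(6, 4))³ = (-3)³ = -27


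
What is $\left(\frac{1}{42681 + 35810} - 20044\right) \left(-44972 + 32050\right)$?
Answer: $\frac{2904263071138}{11213} \approx 2.5901 \cdot 10^{8}$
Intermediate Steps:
$\left(\frac{1}{42681 + 35810} - 20044\right) \left(-44972 + 32050\right) = \left(\frac{1}{78491} - 20044\right) \left(-12922\right) = \left(- \frac{1573273603}{78491}\right) \left(-12922\right) = \frac{2904263071138}{11213}$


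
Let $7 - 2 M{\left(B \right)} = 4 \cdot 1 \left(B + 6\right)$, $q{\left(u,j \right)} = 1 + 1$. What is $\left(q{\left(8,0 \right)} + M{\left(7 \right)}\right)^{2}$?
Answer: $\frac{1681}{4} \approx 420.25$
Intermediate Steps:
$q{\left(u,j \right)} = 2$
$M{\left(B \right)} = - \frac{17}{2} - 2 B$ ($M{\left(B \right)} = \frac{7}{2} - \frac{4 \cdot 1 \left(B + 6\right)}{2} = \frac{7}{2} - \frac{4 \cdot 1 \left(6 + B\right)}{2} = \frac{7}{2} - \frac{4 \left(6 + B\right)}{2} = \frac{7}{2} - \frac{24 + 4 B}{2} = \frac{7}{2} - \left(12 + 2 B\right) = - \frac{17}{2} - 2 B$)
$\left(q{\left(8,0 \right)} + M{\left(7 \right)}\right)^{2} = \left(2 - \frac{45}{2}\right)^{2} = \left(- \frac{41}{2}\right)^{2} = \frac{1681}{4}$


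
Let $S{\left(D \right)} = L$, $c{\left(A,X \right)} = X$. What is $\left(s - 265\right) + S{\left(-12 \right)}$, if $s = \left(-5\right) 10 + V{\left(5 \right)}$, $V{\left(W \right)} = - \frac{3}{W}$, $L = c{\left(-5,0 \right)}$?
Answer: $- \frac{1578}{5} \approx -315.6$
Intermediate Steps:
$L = 0$
$S{\left(D \right)} = 0$
$s = - \frac{253}{5}$ ($s = \left(-5\right) 10 - \frac{3}{5} = -50 - \frac{3}{5} = - \frac{253}{5} \approx -50.6$)
$\left(s - 265\right) + S{\left(-12 \right)} = \left(- \frac{253}{5} - 265\right) + 0 = - \frac{1578}{5} + 0 = - \frac{1578}{5}$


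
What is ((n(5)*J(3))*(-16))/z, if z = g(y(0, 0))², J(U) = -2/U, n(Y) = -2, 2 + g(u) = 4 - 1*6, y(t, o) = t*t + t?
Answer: -4/3 ≈ -1.3333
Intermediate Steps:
y(t, o) = t + t² (y(t, o) = t² + t = t + t²)
g(u) = -4 (g(u) = -2 + (4 - 1*6) = -2 + (4 - 6) = -2 - 2 = -4)
z = 16 (z = (-4)² = 16)
((n(5)*J(3))*(-16))/z = (-(-4)/3*(-16))/16 = (-(-4)/3*(-16))*(1/16) = (-2*(-⅔)*(-16))*(1/16) = ((4/3)*(-16))*(1/16) = -64/3*1/16 = -4/3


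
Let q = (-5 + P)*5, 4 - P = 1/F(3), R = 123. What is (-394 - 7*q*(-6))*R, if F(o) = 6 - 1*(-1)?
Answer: -77982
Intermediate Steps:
F(o) = 7 (F(o) = 6 + 1 = 7)
P = 27/7 (P = 4 - 1/7 = 4 - 1*⅐ = 4 - ⅐ = 27/7 ≈ 3.8571)
q = -40/7 (q = (-5 + 27/7)*5 = -8/7*5 = -40/7 ≈ -5.7143)
(-394 - 7*q*(-6))*R = (-394 - 7*(-40/7)*(-6))*123 = (-394 - (-40)*(-6))*123 = (-394 - 1*240)*123 = (-394 - 240)*123 = -634*123 = -77982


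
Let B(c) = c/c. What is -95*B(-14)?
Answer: -95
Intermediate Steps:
B(c) = 1
-95*B(-14) = -95*1 = -95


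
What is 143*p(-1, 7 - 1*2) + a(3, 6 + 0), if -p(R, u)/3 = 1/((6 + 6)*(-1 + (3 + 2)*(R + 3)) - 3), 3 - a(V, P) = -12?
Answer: 382/35 ≈ 10.914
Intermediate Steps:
a(V, P) = 15 (a(V, P) = 3 - 1*(-12) = 3 + 12 = 15)
p(R, u) = -3/(165 + 60*R) (p(R, u) = -3/((6 + 6)*(-1 + (3 + 2)*(R + 3)) - 3) = -3/(12*(-1 + 5*(3 + R)) - 3) = -3/(12*(-1 + (15 + 5*R)) - 3) = -3/(12*(14 + 5*R) - 3) = -3/((168 + 60*R) - 3) = -3/(165 + 60*R))
143*p(-1, 7 - 1*2) + a(3, 6 + 0) = 143*(-1/(55 + 20*(-1))) + 15 = 143*(-1/(55 - 20)) + 15 = 143*(-1/35) + 15 = -143/35 + 15 = 382/35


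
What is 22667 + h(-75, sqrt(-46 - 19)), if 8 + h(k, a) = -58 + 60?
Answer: 22661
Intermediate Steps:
h(k, a) = -6 (h(k, a) = -8 + (-58 + 60) = -8 + 2 = -6)
22667 + h(-75, sqrt(-46 - 19)) = 22667 - 6 = 22661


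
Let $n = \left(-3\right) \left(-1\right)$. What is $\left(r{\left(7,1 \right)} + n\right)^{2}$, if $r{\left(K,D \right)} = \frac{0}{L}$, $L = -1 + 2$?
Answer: $9$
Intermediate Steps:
$L = 1$
$r{\left(K,D \right)} = 0$ ($r{\left(K,D \right)} = \frac{0}{1} = 0 \cdot 1 = 0$)
$n = 3$
$\left(r{\left(7,1 \right)} + n\right)^{2} = \left(0 + 3\right)^{2} = 3^{2} = 9$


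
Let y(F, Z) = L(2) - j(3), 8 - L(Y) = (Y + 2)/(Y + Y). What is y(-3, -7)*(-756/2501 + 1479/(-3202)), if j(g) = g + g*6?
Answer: 42837837/4004101 ≈ 10.698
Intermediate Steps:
L(Y) = 8 - (2 + Y)/(2*Y) (L(Y) = 8 - (Y + 2)/(Y + Y) = 8 - (2 + Y)/(2*Y))
j(g) = 7*g (j(g) = g + 6*g = 7*g)
y(F, Z) = -14 (y(F, Z) = (15/2 - 1/2) - 7*3 = (15/2 - 1*½) - 1*21 = (15/2 - ½) - 21 = 7 - 21 = -14)
y(-3, -7)*(-756/2501 + 1479/(-3202)) = -14*(-756/2501 + 1479/(-3202)) = -14*(-756*1/2501 + 1479*(-1/3202)) = -14*(-756/2501 - 1479/3202) = -14*(-6119691/8008202) = 42837837/4004101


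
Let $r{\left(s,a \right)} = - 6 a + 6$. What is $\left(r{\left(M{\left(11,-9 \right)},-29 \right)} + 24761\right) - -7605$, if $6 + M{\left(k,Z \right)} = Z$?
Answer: $32546$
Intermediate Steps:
$M{\left(k,Z \right)} = -6 + Z$
$r{\left(s,a \right)} = 6 - 6 a$
$\left(r{\left(M{\left(11,-9 \right)},-29 \right)} + 24761\right) - -7605 = \left(\left(6 - -174\right) + 24761\right) - -7605 = \left(\left(6 + 174\right) + 24761\right) + 7605 = \left(180 + 24761\right) + 7605 = 24941 + 7605 = 32546$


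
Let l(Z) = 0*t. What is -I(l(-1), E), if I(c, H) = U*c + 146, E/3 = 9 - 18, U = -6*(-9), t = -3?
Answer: -146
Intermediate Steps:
l(Z) = 0 (l(Z) = 0*(-3) = 0)
U = 54
E = -27 (E = 3*(9 - 18) = 3*(-9) = -27)
I(c, H) = 146 + 54*c (I(c, H) = 54*c + 146 = 146 + 54*c)
-I(l(-1), E) = -(146 + 54*0) = -(146 + 0) = -1*146 = -146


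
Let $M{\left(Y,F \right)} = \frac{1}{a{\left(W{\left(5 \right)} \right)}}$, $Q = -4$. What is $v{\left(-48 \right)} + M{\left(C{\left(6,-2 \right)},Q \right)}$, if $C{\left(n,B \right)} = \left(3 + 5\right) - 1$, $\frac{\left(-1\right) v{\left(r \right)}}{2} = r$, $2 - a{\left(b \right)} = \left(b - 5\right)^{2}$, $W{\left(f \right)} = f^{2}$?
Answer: $\frac{38207}{398} \approx 95.997$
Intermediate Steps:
$a{\left(b \right)} = 2 - \left(-5 + b\right)^{2}$ ($a{\left(b \right)} = 2 - \left(b - 5\right)^{2} = 2 - \left(-5 + b\right)^{2}$)
$v{\left(r \right)} = - 2 r$
$C{\left(n,B \right)} = 7$ ($C{\left(n,B \right)} = 8 - 1 = 7$)
$M{\left(Y,F \right)} = - \frac{1}{398}$ ($M{\left(Y,F \right)} = \frac{1}{2 - \left(-5 + 5^{2}\right)^{2}} = \frac{1}{2 - \left(-5 + 25\right)^{2}} = \frac{1}{2 - 20^{2}} = \frac{1}{2 - 400} = \frac{1}{-398} = - \frac{1}{398}$)
$v{\left(-48 \right)} + M{\left(C{\left(6,-2 \right)},Q \right)} = \left(-2\right) \left(-48\right) - \frac{1}{398} = 96 - \frac{1}{398} = \frac{38207}{398}$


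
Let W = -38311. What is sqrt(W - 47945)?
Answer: 12*I*sqrt(599) ≈ 293.69*I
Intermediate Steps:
sqrt(W - 47945) = sqrt(-38311 - 47945) = sqrt(-86256) = 12*I*sqrt(599)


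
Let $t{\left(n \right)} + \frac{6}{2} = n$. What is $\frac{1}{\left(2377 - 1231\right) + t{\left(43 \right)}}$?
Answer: $\frac{1}{1186} \approx 0.00084317$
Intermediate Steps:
$t{\left(n \right)} = -3 + n$
$\frac{1}{\left(2377 - 1231\right) + t{\left(43 \right)}} = \frac{1}{\left(2377 - 1231\right) + \left(-3 + 43\right)} = \frac{1}{1146 + 40} = \frac{1}{1186}$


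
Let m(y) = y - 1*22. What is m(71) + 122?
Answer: 171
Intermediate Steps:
m(y) = -22 + y (m(y) = y - 22 = -22 + y)
m(71) + 122 = (-22 + 71) + 122 = 49 + 122 = 171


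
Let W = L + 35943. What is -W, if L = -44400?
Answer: 8457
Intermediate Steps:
W = -8457 (W = -44400 + 35943 = -8457)
-W = -1*(-8457) = 8457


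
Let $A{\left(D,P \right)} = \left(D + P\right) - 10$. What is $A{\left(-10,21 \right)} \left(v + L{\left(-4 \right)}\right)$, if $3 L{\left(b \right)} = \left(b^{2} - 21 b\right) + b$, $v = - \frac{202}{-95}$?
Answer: $\frac{3242}{95} \approx 34.126$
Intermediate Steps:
$A{\left(D,P \right)} = -10 + D + P$
$v = \frac{202}{95}$ ($v = \left(-202\right) \left(- \frac{1}{95}\right) = \frac{202}{95} \approx 2.1263$)
$L{\left(b \right)} = - \frac{20 b}{3} + \frac{b^{2}}{3}$ ($L{\left(b \right)} = \frac{\left(b^{2} - 21 b\right) + b}{3} = \frac{b^{2} - 20 b}{3} = - \frac{20 b}{3} + \frac{b^{2}}{3}$)
$A{\left(-10,21 \right)} \left(v + L{\left(-4 \right)}\right) = \left(-10 - 10 + 21\right) \left(\frac{202}{95} + \frac{1}{3} \left(-4\right) \left(-20 - 4\right)\right) = 1 \left(\frac{202}{95} + \frac{1}{3} \left(-4\right) \left(-24\right)\right) = 1 \left(\frac{202}{95} + 32\right) = 1 \cdot \frac{3242}{95} = \frac{3242}{95}$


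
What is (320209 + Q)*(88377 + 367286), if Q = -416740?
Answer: -43985605053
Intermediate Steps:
(320209 + Q)*(88377 + 367286) = (320209 - 416740)*(88377 + 367286) = -96531*455663 = -43985605053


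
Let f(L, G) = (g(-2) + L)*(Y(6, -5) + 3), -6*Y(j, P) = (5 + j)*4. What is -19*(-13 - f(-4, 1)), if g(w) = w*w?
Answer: 247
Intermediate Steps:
Y(j, P) = -10/3 - 2*j/3 (Y(j, P) = -(5 + j)*4/6 = -(20 + 4*j)/6 = -10/3 - 2*j/3)
g(w) = w**2
f(L, G) = -52/3 - 13*L/3 (f(L, G) = ((-2)**2 + L)*((-10/3 - 2/3*6) + 3) = (4 + L)*((-10/3 - 4) + 3) = (4 + L)*(-22/3 + 3) = (4 + L)*(-13/3) = -52/3 - 13*L/3)
-19*(-13 - f(-4, 1)) = -19*(-13 - (-52/3 - 13/3*(-4))) = -19*(-13 - (-52/3 + 52/3)) = -19*(-13 - 1*0) = -19*(-13 + 0) = -19*(-13) = 247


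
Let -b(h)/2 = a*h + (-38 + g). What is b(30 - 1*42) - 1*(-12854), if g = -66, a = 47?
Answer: 14190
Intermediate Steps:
b(h) = 208 - 94*h (b(h) = -2*(47*h + (-38 - 66)) = -2*(47*h - 104) = -2*(-104 + 47*h) = 208 - 94*h)
b(30 - 1*42) - 1*(-12854) = (208 - 94*(30 - 1*42)) - 1*(-12854) = (208 - 94*(30 - 42)) + 12854 = (208 - 94*(-12)) + 12854 = (208 + 1128) + 12854 = 1336 + 12854 = 14190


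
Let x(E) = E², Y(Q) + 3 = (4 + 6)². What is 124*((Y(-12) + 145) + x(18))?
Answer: 70184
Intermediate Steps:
Y(Q) = 97 (Y(Q) = -3 + (4 + 6)² = -3 + 10² = -3 + 100 = 97)
124*((Y(-12) + 145) + x(18)) = 124*((97 + 145) + 18²) = 124*(242 + 324) = 124*566 = 70184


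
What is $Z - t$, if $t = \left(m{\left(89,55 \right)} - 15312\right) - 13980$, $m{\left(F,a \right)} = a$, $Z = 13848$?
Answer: $43085$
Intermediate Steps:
$t = -29237$ ($t = \left(55 - 15312\right) - 13980 = -15257 - 13980 = -29237$)
$Z - t = 13848 - -29237 = 13848 + 29237 = 43085$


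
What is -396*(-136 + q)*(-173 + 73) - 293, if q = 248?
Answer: 4434907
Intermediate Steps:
-396*(-136 + q)*(-173 + 73) - 293 = -396*(-136 + 248)*(-173 + 73) - 293 = -44352*(-100) - 293 = -396*(-11200) - 293 = 4435200 - 293 = 4434907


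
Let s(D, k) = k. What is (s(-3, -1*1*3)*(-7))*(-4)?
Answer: -84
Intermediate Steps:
(s(-3, -1*1*3)*(-7))*(-4) = ((-1*1*3)*(-7))*(-4) = (-1*3*(-7))*(-4) = -3*(-7)*(-4) = 21*(-4) = -84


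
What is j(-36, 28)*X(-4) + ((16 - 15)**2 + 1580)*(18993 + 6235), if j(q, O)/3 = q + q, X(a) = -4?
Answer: 39886332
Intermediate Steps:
j(q, O) = 6*q (j(q, O) = 3*(q + q) = 3*(2*q) = 6*q)
j(-36, 28)*X(-4) + ((16 - 15)**2 + 1580)*(18993 + 6235) = (6*(-36))*(-4) + ((16 - 15)**2 + 1580)*(18993 + 6235) = -216*(-4) + (1**2 + 1580)*25228 = 864 + (1 + 1580)*25228 = 864 + 1581*25228 = 864 + 39885468 = 39886332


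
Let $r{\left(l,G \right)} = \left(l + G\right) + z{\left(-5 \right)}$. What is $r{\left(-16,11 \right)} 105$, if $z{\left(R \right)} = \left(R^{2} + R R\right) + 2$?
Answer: $4935$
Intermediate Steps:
$z{\left(R \right)} = 2 + 2 R^{2}$ ($z{\left(R \right)} = \left(R^{2} + R^{2}\right) + 2 = 2 R^{2} + 2 = 2 + 2 R^{2}$)
$r{\left(l,G \right)} = 52 + G + l$ ($r{\left(l,G \right)} = \left(l + G\right) + \left(2 + 2 \left(-5\right)^{2}\right) = \left(G + l\right) + \left(2 + 2 \cdot 25\right) = \left(G + l\right) + \left(2 + 50\right) = \left(G + l\right) + 52 = 52 + G + l$)
$r{\left(-16,11 \right)} 105 = \left(52 + 11 - 16\right) 105 = 47 \cdot 105 = 4935$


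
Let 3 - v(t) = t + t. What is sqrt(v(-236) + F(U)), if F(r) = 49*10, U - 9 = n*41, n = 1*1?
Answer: sqrt(965) ≈ 31.064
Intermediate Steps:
v(t) = 3 - 2*t (v(t) = 3 - (t + t) = 3 - 2*t)
n = 1
U = 50 (U = 9 + 1*41 = 9 + 41 = 50)
F(r) = 490
sqrt(v(-236) + F(U)) = sqrt((3 - 2*(-236)) + 490) = sqrt((3 + 472) + 490) = sqrt(475 + 490) = sqrt(965)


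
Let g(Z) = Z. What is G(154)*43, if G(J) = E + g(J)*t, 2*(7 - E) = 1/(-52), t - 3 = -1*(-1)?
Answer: 2786099/104 ≈ 26789.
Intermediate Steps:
t = 4 (t = 3 - 1*(-1) = 3 + 1 = 4)
E = 729/104 (E = 7 - ½/(-52) = 7 - ½*(-1/52) = 7 + 1/104 = 729/104 ≈ 7.0096)
G(J) = 729/104 + 4*J (G(J) = 729/104 + J*4 = 729/104 + 4*J)
G(154)*43 = (729/104 + 4*154)*43 = (729/104 + 616)*43 = (64793/104)*43 = 2786099/104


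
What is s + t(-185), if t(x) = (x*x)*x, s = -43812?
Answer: -6375437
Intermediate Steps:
t(x) = x³ (t(x) = x²*x = x³)
s + t(-185) = -43812 + (-185)³ = -43812 - 6331625 = -6375437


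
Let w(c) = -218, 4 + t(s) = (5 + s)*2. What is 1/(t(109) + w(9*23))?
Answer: 1/6 ≈ 0.16667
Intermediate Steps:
t(s) = 6 + 2*s (t(s) = -4 + (5 + s)*2 = -4 + (10 + 2*s) = 6 + 2*s)
1/(t(109) + w(9*23)) = 1/((6 + 2*109) - 218) = 1/((6 + 218) - 218) = 1/(224 - 218) = 1/6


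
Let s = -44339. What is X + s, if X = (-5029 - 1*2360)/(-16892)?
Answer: -748966999/16892 ≈ -44339.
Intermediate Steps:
X = 7389/16892 (X = (-5029 - 2360)*(-1/16892) = -7389*(-1/16892) = 7389/16892 ≈ 0.43743)
X + s = 7389/16892 - 44339 = -748966999/16892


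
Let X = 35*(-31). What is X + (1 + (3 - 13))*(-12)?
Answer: -977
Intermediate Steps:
X = -1085
X + (1 + (3 - 13))*(-12) = -1085 + (1 + (3 - 13))*(-12) = -1085 + (1 - 10)*(-12) = -1085 - 9*(-12) = -1085 + 108 = -977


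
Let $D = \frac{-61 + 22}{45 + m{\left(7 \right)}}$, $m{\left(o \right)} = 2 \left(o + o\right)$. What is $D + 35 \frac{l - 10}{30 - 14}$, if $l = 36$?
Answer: $\frac{32903}{584} \approx 56.341$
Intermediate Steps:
$m{\left(o \right)} = 4 o$ ($m{\left(o \right)} = 2 \cdot 2 o = 4 o$)
$D = - \frac{39}{73}$ ($D = \frac{-61 + 22}{45 + 4 \cdot 7} = - \frac{39}{45 + 28} = - \frac{39}{73} \approx -0.53425$)
$D + 35 \frac{l - 10}{30 - 14} = - \frac{39}{73} + 35 \frac{36 - 10}{30 - 14} = - \frac{39}{73} + 35 \cdot \frac{26}{16} = - \frac{39}{73} + 35 \cdot 26 \cdot \frac{1}{16} = - \frac{39}{73} + 35 \cdot \frac{13}{8} = - \frac{39}{73} + \frac{455}{8} = \frac{32903}{584}$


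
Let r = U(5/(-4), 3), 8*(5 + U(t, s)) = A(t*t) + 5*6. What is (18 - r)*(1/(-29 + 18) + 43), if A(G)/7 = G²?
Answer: 2067891/2816 ≈ 734.34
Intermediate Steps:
A(G) = 7*G²
U(t, s) = -5/4 + 7*t⁴/8 (U(t, s) = -5 + (7*(t*t)² + 5*6)/8 = -5 + (7*(t²)² + 30)/8 = -5 + (7*t⁴ + 30)/8 = -5 + (30 + 7*t⁴)/8 = -5 + (15/4 + 7*t⁴/8) = -5/4 + 7*t⁴/8)
r = 1815/2048 (r = -5/4 + 7*(5/(-4))⁴/8 = -5/4 + 7*(5*(-¼))⁴/8 = -5/4 + 7*(-5/4)⁴/8 = -5/4 + (7/8)*(625/256) = -5/4 + 4375/2048 = 1815/2048 ≈ 0.88623)
(18 - r)*(1/(-29 + 18) + 43) = (18 - 1*1815/2048)*(1/(-29 + 18) + 43) = (18 - 1815/2048)*(1/(-11) + 43) = 35049*(-1/11 + 43)/2048 = (35049/2048)*(472/11) = 2067891/2816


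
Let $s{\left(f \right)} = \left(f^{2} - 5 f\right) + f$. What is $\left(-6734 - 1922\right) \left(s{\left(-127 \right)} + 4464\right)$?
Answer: $-182650256$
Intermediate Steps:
$s{\left(f \right)} = f^{2} - 4 f$
$\left(-6734 - 1922\right) \left(s{\left(-127 \right)} + 4464\right) = \left(-6734 - 1922\right) \left(- 127 \left(-4 - 127\right) + 4464\right) = - 8656 \left(\left(-127\right) \left(-131\right) + 4464\right) = - 8656 \left(16637 + 4464\right) = \left(-8656\right) 21101 = -182650256$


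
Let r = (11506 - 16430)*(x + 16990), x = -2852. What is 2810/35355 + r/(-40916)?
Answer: 123068570036/72329259 ≈ 1701.5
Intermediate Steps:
r = -69615512 (r = (11506 - 16430)*(-2852 + 16990) = -4924*14138 = -69615512)
2810/35355 + r/(-40916) = 2810/35355 - 69615512/(-40916) = 2810*(1/35355) - 69615512*(-1/40916) = 562/7071 + 17403878/10229 = 123068570036/72329259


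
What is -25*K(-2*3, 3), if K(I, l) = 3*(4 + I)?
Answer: 150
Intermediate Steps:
K(I, l) = 12 + 3*I
-25*K(-2*3, 3) = -25*(12 + 3*(-2*3)) = -25*(12 + 3*(-6)) = -25*(12 - 18) = -25*(-6) = 150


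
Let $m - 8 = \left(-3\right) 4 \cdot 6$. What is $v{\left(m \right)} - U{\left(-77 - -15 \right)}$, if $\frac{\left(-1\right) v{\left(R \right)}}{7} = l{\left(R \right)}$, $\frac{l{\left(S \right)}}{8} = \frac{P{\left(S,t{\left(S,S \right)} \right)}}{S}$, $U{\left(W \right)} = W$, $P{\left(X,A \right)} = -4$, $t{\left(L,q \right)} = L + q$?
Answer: $\frac{117}{2} \approx 58.5$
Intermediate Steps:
$m = -64$ ($m = 8 + \left(-3\right) 4 \cdot 6 = 8 - 72 = -64$)
$l{\left(S \right)} = - \frac{32}{S}$ ($l{\left(S \right)} = 8 \left(- \frac{4}{S}\right) = - \frac{32}{S}$)
$v{\left(R \right)} = \frac{224}{R}$ ($v{\left(R \right)} = - 7 \left(- \frac{32}{R}\right) = \frac{224}{R}$)
$v{\left(m \right)} - U{\left(-77 - -15 \right)} = \frac{224}{-64} - \left(-77 - -15\right) = 224 \left(- \frac{1}{64}\right) - \left(-77 + 15\right) = - \frac{7}{2} - -62 = - \frac{7}{2} + 62 = \frac{117}{2}$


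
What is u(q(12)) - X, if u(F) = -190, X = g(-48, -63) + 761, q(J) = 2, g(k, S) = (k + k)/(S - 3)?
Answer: -10477/11 ≈ -952.45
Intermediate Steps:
g(k, S) = 2*k/(-3 + S) (g(k, S) = (2*k)/(-3 + S) = 2*k/(-3 + S))
X = 8387/11 (X = 2*(-48)/(-3 - 63) + 761 = 2*(-48)/(-66) + 761 = 2*(-48)*(-1/66) + 761 = 16/11 + 761 = 8387/11 ≈ 762.45)
u(q(12)) - X = -190 - 1*8387/11 = -190 - 8387/11 = -10477/11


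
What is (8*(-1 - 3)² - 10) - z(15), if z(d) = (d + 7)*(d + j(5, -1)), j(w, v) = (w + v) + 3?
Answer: -366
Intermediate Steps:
j(w, v) = 3 + v + w (j(w, v) = (v + w) + 3 = 3 + v + w)
z(d) = (7 + d)² (z(d) = (d + 7)*(d + (3 - 1 + 5)) = (7 + d)*(d + 7) = (7 + d)*(7 + d) = (7 + d)²)
(8*(-1 - 3)² - 10) - z(15) = (8*(-1 - 3)² - 10) - (49 + 15² + 14*15) = (8*(-4)² - 10) - (49 + 225 + 210) = (8*16 - 10) - 1*484 = (128 - 10) - 484 = 118 - 484 = -366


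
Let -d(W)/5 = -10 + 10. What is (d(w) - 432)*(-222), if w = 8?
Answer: 95904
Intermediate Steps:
d(W) = 0 (d(W) = -5*(-10 + 10) = -5*0 = 0)
(d(w) - 432)*(-222) = (0 - 432)*(-222) = -432*(-222) = 95904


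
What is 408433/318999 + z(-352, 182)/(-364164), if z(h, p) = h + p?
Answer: 24798470807/19361325306 ≈ 1.2808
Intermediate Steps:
408433/318999 + z(-352, 182)/(-364164) = 408433/318999 + (-352 + 182)/(-364164) = 408433*(1/318999) - 170*(-1/364164) = 408433/318999 + 85/182082 = 24798470807/19361325306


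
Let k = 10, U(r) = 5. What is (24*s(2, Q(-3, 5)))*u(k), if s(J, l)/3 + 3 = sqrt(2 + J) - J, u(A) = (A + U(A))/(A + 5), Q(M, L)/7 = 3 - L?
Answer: -216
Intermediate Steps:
Q(M, L) = 21 - 7*L (Q(M, L) = 7*(3 - L) = 21 - 7*L)
u(A) = 1 (u(A) = (A + 5)/(A + 5) = (5 + A)/(5 + A) = 1)
s(J, l) = -9 - 3*J + 3*sqrt(2 + J) (s(J, l) = -9 + 3*(sqrt(2 + J) - J) = -9 + (-3*J + 3*sqrt(2 + J)) = -9 - 3*J + 3*sqrt(2 + J))
(24*s(2, Q(-3, 5)))*u(k) = (24*(-9 - 3*2 + 3*sqrt(2 + 2)))*1 = (24*(-9 - 6 + 3*sqrt(4)))*1 = (24*(-9 - 6 + 3*2))*1 = (24*(-9 - 6 + 6))*1 = (24*(-9))*1 = -216*1 = -216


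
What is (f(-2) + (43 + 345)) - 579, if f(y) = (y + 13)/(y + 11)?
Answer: -1708/9 ≈ -189.78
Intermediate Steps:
f(y) = (13 + y)/(11 + y)
(f(-2) + (43 + 345)) - 579 = ((13 - 2)/(11 - 2) + (43 + 345)) - 579 = (11/9 + 388) - 579 = 3503/9 - 579 = -1708/9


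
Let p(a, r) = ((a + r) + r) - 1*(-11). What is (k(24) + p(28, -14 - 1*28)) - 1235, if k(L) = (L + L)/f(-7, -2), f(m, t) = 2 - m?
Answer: -3824/3 ≈ -1274.7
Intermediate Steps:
k(L) = 2*L/9 (k(L) = (L + L)/(2 - 1*(-7)) = (2*L)/(2 + 7) = (2*L)/9 = 2*L/9)
p(a, r) = 11 + a + 2*r (p(a, r) = (a + 2*r) + 11 = 11 + a + 2*r)
(k(24) + p(28, -14 - 1*28)) - 1235 = ((2/9)*24 + (11 + 28 + 2*(-14 - 1*28))) - 1235 = (16/3 + (11 + 28 + 2*(-14 - 28))) - 1235 = (16/3 + (11 + 28 + 2*(-42))) - 1235 = (16/3 + (11 + 28 - 84)) - 1235 = (16/3 - 45) - 1235 = -119/3 - 1235 = -3824/3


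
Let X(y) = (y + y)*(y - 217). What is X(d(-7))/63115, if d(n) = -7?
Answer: 3136/63115 ≈ 0.049687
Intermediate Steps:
X(y) = 2*y*(-217 + y) (X(y) = (2*y)*(-217 + y) = 2*y*(-217 + y))
X(d(-7))/63115 = (2*(-7)*(-217 - 7))/63115 = (2*(-7)*(-224))*(1/63115) = 3136*(1/63115) = 3136/63115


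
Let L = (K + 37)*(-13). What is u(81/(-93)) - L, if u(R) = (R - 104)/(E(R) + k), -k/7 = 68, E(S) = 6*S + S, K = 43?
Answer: 15546051/14945 ≈ 1040.2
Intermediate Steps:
E(S) = 7*S
k = -476 (k = -7*68 = -476)
u(R) = (-104 + R)/(-476 + 7*R) (u(R) = (R - 104)/(7*R - 476) = (-104 + R)/(-476 + 7*R))
L = -1040 (L = (43 + 37)*(-13) = 80*(-13) = -1040)
u(81/(-93)) - L = (-104 + 81/(-93))/(7*(-68 + 81/(-93))) - 1*(-1040) = (-104 + 81*(-1/93))/(7*(-68 + 81*(-1/93))) + 1040 = (-104 - 27/31)/(7*(-68 - 27/31)) + 1040 = (1/7)*(-3251/31)/(-2135/31) + 1040 = (1/7)*(-31/2135)*(-3251/31) + 1040 = 3251/14945 + 1040 = 15546051/14945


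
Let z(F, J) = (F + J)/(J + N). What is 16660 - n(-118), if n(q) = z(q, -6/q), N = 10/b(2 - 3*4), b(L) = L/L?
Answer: 9886339/593 ≈ 16672.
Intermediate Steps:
b(L) = 1
N = 10 (N = 10/1 = 10*1 = 10)
z(F, J) = (F + J)/(10 + J) (z(F, J) = (F + J)/(J + 10) = (F + J)/(10 + J))
n(q) = (q - 6/q)/(10 - 6/q)
16660 - n(-118) = 16660 - (-6 + (-118)²)/(2*(-3 + 5*(-118))) = 16660 - (-6 + 13924)/(2*(-3 - 590)) = 16660 - 13918/(2*(-593)) = 16660 - (-1)*13918/(2*593) = 16660 - 1*(-6959/593) = 16660 + 6959/593 = 9886339/593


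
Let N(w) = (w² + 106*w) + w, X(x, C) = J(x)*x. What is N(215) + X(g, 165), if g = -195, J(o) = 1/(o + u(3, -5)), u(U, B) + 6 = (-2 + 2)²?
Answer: 4638475/67 ≈ 69231.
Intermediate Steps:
u(U, B) = -6 (u(U, B) = -6 + (-2 + 2)² = -6 + 0² = -6 + 0 = -6)
J(o) = 1/(-6 + o) (J(o) = 1/(o - 6) = 1/(-6 + o))
X(x, C) = x/(-6 + x)
N(w) = w² + 107*w
N(215) + X(g, 165) = 215*(107 + 215) - 195/(-6 - 195) = 215*322 - 195/(-201) = 69230 - 195*(-1/201) = 69230 + 65/67 = 4638475/67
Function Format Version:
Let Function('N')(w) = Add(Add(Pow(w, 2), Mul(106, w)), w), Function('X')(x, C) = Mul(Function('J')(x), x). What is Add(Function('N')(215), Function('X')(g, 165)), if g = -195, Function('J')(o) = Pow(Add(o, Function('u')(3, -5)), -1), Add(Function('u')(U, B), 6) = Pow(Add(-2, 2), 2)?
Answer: Rational(4638475, 67) ≈ 69231.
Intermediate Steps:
Function('u')(U, B) = -6 (Function('u')(U, B) = Add(-6, Pow(Add(-2, 2), 2)) = Add(-6, Pow(0, 2)) = Add(-6, 0) = -6)
Function('J')(o) = Pow(Add(-6, o), -1) (Function('J')(o) = Pow(Add(o, -6), -1) = Pow(Add(-6, o), -1))
Function('X')(x, C) = Mul(x, Pow(Add(-6, x), -1)) (Function('X')(x, C) = Mul(Pow(Add(-6, x), -1), x) = Mul(x, Pow(Add(-6, x), -1)))
Function('N')(w) = Add(Pow(w, 2), Mul(107, w))
Add(Function('N')(215), Function('X')(g, 165)) = Add(Mul(215, Add(107, 215)), Mul(-195, Pow(Add(-6, -195), -1))) = Add(Mul(215, 322), Mul(-195, Pow(-201, -1))) = Add(69230, Mul(-195, Rational(-1, 201))) = Add(69230, Rational(65, 67)) = Rational(4638475, 67)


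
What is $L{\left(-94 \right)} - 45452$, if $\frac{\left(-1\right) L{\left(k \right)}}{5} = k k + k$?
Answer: $-89162$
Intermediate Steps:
$L{\left(k \right)} = - 5 k - 5 k^{2}$ ($L{\left(k \right)} = - 5 \left(k k + k\right) = - 5 \left(k^{2} + k\right) = - 5 \left(k + k^{2}\right) = - 5 k - 5 k^{2}$)
$L{\left(-94 \right)} - 45452 = \left(-5\right) \left(-94\right) \left(1 - 94\right) - 45452 = \left(-5\right) \left(-94\right) \left(-93\right) - 45452 = -43710 - 45452 = -89162$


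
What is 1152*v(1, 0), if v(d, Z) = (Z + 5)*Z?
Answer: 0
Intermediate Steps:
v(d, Z) = Z*(5 + Z) (v(d, Z) = (5 + Z)*Z = Z*(5 + Z))
1152*v(1, 0) = 1152*(0*(5 + 0)) = 1152*(0*5) = 1152*0 = 0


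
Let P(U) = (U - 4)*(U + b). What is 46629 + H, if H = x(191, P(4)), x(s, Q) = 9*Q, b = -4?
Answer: 46629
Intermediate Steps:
P(U) = (-4 + U)² (P(U) = (U - 4)*(U - 4) = (-4 + U)*(-4 + U) = (-4 + U)²)
H = 0 (H = 9*(16 + 4² - 8*4) = 9*(16 + 16 - 32) = 9*0 = 0)
46629 + H = 46629 + 0 = 46629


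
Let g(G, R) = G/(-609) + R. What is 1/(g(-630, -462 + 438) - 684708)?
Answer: -29/19857198 ≈ -1.4604e-6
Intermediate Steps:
g(G, R) = R - G/609 (g(G, R) = -G/609 + R = R - G/609)
1/(g(-630, -462 + 438) - 684708) = 1/(((-462 + 438) - 1/609*(-630)) - 684708) = 1/((-24 + 30/29) - 684708) = 1/(-666/29 - 684708) = 1/(-19857198/29) = -29/19857198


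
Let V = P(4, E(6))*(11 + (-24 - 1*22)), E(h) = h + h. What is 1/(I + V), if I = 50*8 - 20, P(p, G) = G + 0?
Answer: -1/40 ≈ -0.025000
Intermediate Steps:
E(h) = 2*h
P(p, G) = G
I = 380 (I = 400 - 20 = 380)
V = -420 (V = (2*6)*(11 + (-24 - 1*22)) = 12*(11 + (-24 - 22)) = 12*(11 - 46) = 12*(-35) = -420)
1/(I + V) = 1/(380 - 420) = 1/(-40) = -1/40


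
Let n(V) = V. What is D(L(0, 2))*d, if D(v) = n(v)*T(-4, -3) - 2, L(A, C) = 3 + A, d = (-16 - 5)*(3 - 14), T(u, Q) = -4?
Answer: -3234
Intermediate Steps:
d = 231 (d = -21*(-11) = 231)
D(v) = -2 - 4*v (D(v) = v*(-4) - 2 = -4*v - 2 = -2 - 4*v)
D(L(0, 2))*d = (-2 - 4*(3 + 0))*231 = (-2 - 4*3)*231 = (-2 - 12)*231 = -14*231 = -3234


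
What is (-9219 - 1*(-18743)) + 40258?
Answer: 49782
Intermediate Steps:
(-9219 - 1*(-18743)) + 40258 = (-9219 + 18743) + 40258 = 9524 + 40258 = 49782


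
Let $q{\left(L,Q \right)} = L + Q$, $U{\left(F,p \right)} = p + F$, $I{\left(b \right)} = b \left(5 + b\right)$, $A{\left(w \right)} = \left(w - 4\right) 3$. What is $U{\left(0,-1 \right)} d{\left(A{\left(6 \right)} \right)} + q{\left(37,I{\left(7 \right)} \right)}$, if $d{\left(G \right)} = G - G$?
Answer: $121$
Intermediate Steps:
$A{\left(w \right)} = -12 + 3 w$ ($A{\left(w \right)} = \left(-4 + w\right) 3 = -12 + 3 w$)
$d{\left(G \right)} = 0$
$U{\left(F,p \right)} = F + p$
$U{\left(0,-1 \right)} d{\left(A{\left(6 \right)} \right)} + q{\left(37,I{\left(7 \right)} \right)} = \left(0 - 1\right) 0 + \left(37 + 7 \left(5 + 7\right)\right) = \left(-1\right) 0 + \left(37 + 7 \cdot 12\right) = 0 + \left(37 + 84\right) = 0 + 121 = 121$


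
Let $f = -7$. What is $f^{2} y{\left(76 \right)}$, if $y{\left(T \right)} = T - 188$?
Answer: $-5488$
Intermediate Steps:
$y{\left(T \right)} = -188 + T$
$f^{2} y{\left(76 \right)} = \left(-7\right)^{2} \left(-188 + 76\right) = 49 \left(-112\right) = -5488$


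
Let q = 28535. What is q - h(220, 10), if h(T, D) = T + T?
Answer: 28095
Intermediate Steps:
h(T, D) = 2*T
q - h(220, 10) = 28535 - 2*220 = 28535 - 1*440 = 28535 - 440 = 28095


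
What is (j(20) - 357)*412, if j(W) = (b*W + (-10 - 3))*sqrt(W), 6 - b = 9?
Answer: -147084 - 60152*sqrt(5) ≈ -2.8159e+5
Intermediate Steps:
b = -3 (b = 6 - 1*9 = 6 - 9 = -3)
j(W) = sqrt(W)*(-13 - 3*W) (j(W) = (-3*W + (-10 - 3))*sqrt(W) = (-3*W - 13)*sqrt(W) = (-13 - 3*W)*sqrt(W) = sqrt(W)*(-13 - 3*W))
(j(20) - 357)*412 = (sqrt(20)*(-13 - 3*20) - 357)*412 = ((2*sqrt(5))*(-13 - 60) - 357)*412 = ((2*sqrt(5))*(-73) - 357)*412 = (-146*sqrt(5) - 357)*412 = (-357 - 146*sqrt(5))*412 = -147084 - 60152*sqrt(5)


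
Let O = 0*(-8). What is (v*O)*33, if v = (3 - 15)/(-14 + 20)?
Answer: 0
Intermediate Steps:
O = 0
v = -2 (v = -12/6 = -12*⅙ = -2)
(v*O)*33 = -2*0*33 = 0*33 = 0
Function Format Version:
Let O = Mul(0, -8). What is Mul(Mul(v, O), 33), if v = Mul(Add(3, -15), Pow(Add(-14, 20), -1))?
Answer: 0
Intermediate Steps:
O = 0
v = -2 (v = Mul(-12, Pow(6, -1)) = Mul(-12, Rational(1, 6)) = -2)
Mul(Mul(v, O), 33) = Mul(Mul(-2, 0), 33) = Mul(0, 33) = 0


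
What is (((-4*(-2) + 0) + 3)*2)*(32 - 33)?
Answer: -22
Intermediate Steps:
(((-4*(-2) + 0) + 3)*2)*(32 - 33) = (((8 + 0) + 3)*2)*(-1) = ((8 + 3)*2)*(-1) = (11*2)*(-1) = 22*(-1) = -22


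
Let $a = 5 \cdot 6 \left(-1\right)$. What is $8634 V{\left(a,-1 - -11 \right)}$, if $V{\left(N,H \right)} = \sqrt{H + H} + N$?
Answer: $-259020 + 17268 \sqrt{5} \approx -2.2041 \cdot 10^{5}$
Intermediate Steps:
$a = -30$ ($a = 30 \left(-1\right) = -30$)
$V{\left(N,H \right)} = N + \sqrt{2} \sqrt{H}$ ($V{\left(N,H \right)} = \sqrt{2 H} + N = \sqrt{2} \sqrt{H} + N = N + \sqrt{2} \sqrt{H}$)
$8634 V{\left(a,-1 - -11 \right)} = 8634 \left(-30 + \sqrt{2} \sqrt{-1 - -11}\right) = 8634 \left(-30 + \sqrt{2} \sqrt{-1 + 11}\right) = 8634 \left(-30 + \sqrt{2} \sqrt{10}\right) = 8634 \left(-30 + 2 \sqrt{5}\right) = -259020 + 17268 \sqrt{5}$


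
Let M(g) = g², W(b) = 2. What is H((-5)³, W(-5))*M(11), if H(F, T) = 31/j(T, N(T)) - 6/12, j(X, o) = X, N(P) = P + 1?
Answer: 1815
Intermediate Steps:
N(P) = 1 + P
H(F, T) = -½ + 31/T (H(F, T) = 31/T - 6/12 = 31/T - 6*1/12 = 31/T - ½ = -½ + 31/T)
H((-5)³, W(-5))*M(11) = ((½)*(62 - 1*2)/2)*11² = ((½)*(½)*(62 - 2))*121 = ((½)*(½)*60)*121 = 15*121 = 1815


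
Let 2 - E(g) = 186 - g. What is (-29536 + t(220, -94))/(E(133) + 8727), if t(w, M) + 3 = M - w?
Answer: -3317/964 ≈ -3.4409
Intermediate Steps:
E(g) = -184 + g (E(g) = 2 - (186 - g) = 2 + (-186 + g) = -184 + g)
t(w, M) = -3 + M - w (t(w, M) = -3 + (M - w) = -3 + M - w)
(-29536 + t(220, -94))/(E(133) + 8727) = (-29536 + (-3 - 94 - 1*220))/((-184 + 133) + 8727) = (-29536 + (-3 - 94 - 220))/(-51 + 8727) = (-29536 - 317)/8676 = -29853*1/8676 = -3317/964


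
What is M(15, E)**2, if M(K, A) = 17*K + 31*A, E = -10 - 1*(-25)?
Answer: 518400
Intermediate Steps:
E = 15 (E = -10 + 25 = 15)
M(15, E)**2 = (17*15 + 31*15)**2 = (255 + 465)**2 = 720**2 = 518400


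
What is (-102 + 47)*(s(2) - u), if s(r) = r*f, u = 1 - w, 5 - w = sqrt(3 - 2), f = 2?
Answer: -385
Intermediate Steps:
w = 4 (w = 5 - sqrt(3 - 2) = 5 - sqrt(1) = 5 - 1*1 = 5 - 1 = 4)
u = -3 (u = 1 - 1*4 = 1 - 4 = -3)
s(r) = 2*r (s(r) = r*2 = 2*r)
(-102 + 47)*(s(2) - u) = (-102 + 47)*(2*2 - 1*(-3)) = -55*(4 + 3) = -55*7 = -385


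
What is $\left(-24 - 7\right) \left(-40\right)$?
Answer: $1240$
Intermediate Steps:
$\left(-24 - 7\right) \left(-40\right) = \left(-31\right) \left(-40\right) = 1240$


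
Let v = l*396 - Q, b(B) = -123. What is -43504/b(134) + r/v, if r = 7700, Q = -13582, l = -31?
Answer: 28881662/80319 ≈ 359.59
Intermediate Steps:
v = 1306 (v = -31*396 - 1*(-13582) = -12276 + 13582 = 1306)
-43504/b(134) + r/v = -43504/(-123) + 7700/1306 = -43504*(-1/123) + 7700*(1/1306) = 43504/123 + 3850/653 = 28881662/80319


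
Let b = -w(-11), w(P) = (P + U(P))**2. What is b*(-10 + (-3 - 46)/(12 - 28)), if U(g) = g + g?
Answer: 120879/16 ≈ 7554.9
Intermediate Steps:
U(g) = 2*g
w(P) = 9*P**2 (w(P) = (P + 2*P)**2 = (3*P)**2 = 9*P**2)
b = -1089 (b = -9*(-11)**2 = -9*121 = -1*1089 = -1089)
b*(-10 + (-3 - 46)/(12 - 28)) = -1089*(-10 + (-3 - 46)/(12 - 28)) = -1089*(-10 - 49/(-16)) = -1089*(-10 - 49*(-1/16)) = -1089*(-10 + 49/16) = -1089*(-111/16) = 120879/16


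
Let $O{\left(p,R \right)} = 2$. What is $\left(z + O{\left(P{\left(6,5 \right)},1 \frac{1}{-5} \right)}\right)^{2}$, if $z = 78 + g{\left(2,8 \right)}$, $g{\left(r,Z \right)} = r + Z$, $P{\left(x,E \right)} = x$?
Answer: $8100$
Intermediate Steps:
$g{\left(r,Z \right)} = Z + r$
$z = 88$ ($z = 78 + \left(8 + 2\right) = 78 + 10 = 88$)
$\left(z + O{\left(P{\left(6,5 \right)},1 \frac{1}{-5} \right)}\right)^{2} = \left(88 + 2\right)^{2} = 90^{2} = 8100$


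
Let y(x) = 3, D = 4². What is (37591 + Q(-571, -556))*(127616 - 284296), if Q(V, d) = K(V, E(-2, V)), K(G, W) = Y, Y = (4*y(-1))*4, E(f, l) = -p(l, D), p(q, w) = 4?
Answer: -5897278520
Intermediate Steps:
D = 16
E(f, l) = -4 (E(f, l) = -1*4 = -4)
Y = 48 (Y = (4*3)*4 = 12*4 = 48)
K(G, W) = 48
Q(V, d) = 48
(37591 + Q(-571, -556))*(127616 - 284296) = (37591 + 48)*(127616 - 284296) = 37639*(-156680) = -5897278520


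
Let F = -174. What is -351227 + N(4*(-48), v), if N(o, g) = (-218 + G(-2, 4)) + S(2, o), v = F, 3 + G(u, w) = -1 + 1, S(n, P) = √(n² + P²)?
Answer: -351448 + 2*√9217 ≈ -3.5126e+5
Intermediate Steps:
S(n, P) = √(P² + n²)
G(u, w) = -3 (G(u, w) = -3 + (-1 + 1) = -3 + 0 = -3)
v = -174
N(o, g) = -221 + √(4 + o²) (N(o, g) = (-218 - 3) + √(o² + 2²) = -221 + √(o² + 4) = -221 + √(4 + o²))
-351227 + N(4*(-48), v) = -351227 + (-221 + √(4 + (4*(-48))²)) = -351227 + (-221 + √(4 + (-192)²)) = -351227 + (-221 + √(4 + 36864)) = -351227 + (-221 + √36868) = -351227 + (-221 + 2*√9217) = -351448 + 2*√9217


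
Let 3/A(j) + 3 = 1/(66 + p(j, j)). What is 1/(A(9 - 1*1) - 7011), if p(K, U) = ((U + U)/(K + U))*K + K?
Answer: -245/1717941 ≈ -0.00014261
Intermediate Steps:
p(K, U) = K + 2*K*U/(K + U) (p(K, U) = ((2*U)/(K + U))*K + K = (2*U/(K + U))*K + K = 2*K*U/(K + U) + K = K + 2*K*U/(K + U))
A(j) = 3/(-3 + 1/(66 + 2*j)) (A(j) = 3/(-3 + 1/(66 + j*(j + 3*j)/(j + j))) = 3/(-3 + 1/(66 + j*(4*j)/((2*j)))) = 3/(-3 + 1/(66 + j*(1/(2*j))*(4*j))) = 3/(-3 + 1/(66 + 2*j)))
1/(A(9 - 1*1) - 7011) = 1/(6*(-33 - (9 - 1*1))/(197 + 6*(9 - 1*1)) - 7011) = 1/(6*(-33 - (9 - 1))/(197 + 6*(9 - 1)) - 7011) = 1/(6*(-33 - 1*8)/(197 + 6*8) - 7011) = 1/(6*(-33 - 8)/(197 + 48) - 7011) = 1/(6*(-41)/245 - 7011) = 1/(6*(1/245)*(-41) - 7011) = 1/(-246/245 - 7011) = 1/(-1717941/245) = -245/1717941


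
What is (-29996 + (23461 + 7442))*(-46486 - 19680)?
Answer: -60012562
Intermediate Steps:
(-29996 + (23461 + 7442))*(-46486 - 19680) = (-29996 + 30903)*(-66166) = 907*(-66166) = -60012562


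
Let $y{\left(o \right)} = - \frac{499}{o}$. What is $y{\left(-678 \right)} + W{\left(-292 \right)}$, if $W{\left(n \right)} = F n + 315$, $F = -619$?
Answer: $\frac{122761213}{678} \approx 1.8106 \cdot 10^{5}$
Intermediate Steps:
$W{\left(n \right)} = 315 - 619 n$ ($W{\left(n \right)} = - 619 n + 315 = 315 - 619 n$)
$y{\left(-678 \right)} + W{\left(-292 \right)} = - \frac{499}{-678} + \left(315 - -180748\right) = \left(-499\right) \left(- \frac{1}{678}\right) + \left(315 + 180748\right) = \frac{499}{678} + 181063 = \frac{122761213}{678}$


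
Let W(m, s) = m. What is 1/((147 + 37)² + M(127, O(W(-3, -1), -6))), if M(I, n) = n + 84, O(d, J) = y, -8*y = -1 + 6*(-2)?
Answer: 8/271533 ≈ 2.9462e-5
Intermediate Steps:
y = 13/8 (y = -(-1 + 6*(-2))/8 = -(-1 - 12)/8 = -⅛*(-13) = 13/8 ≈ 1.6250)
O(d, J) = 13/8
M(I, n) = 84 + n
1/((147 + 37)² + M(127, O(W(-3, -1), -6))) = 1/((147 + 37)² + (84 + 13/8)) = 1/(184² + 685/8) = 1/(33856 + 685/8) = 1/(271533/8) = 8/271533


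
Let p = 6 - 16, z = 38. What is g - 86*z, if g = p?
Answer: -3278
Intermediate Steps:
p = -10
g = -10
g - 86*z = -10 - 86*38 = -10 - 3268 = -3278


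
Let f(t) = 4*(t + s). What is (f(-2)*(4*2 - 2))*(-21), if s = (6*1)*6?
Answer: -17136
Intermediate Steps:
s = 36 (s = 6*6 = 36)
f(t) = 144 + 4*t (f(t) = 4*(t + 36) = 4*(36 + t) = 144 + 4*t)
(f(-2)*(4*2 - 2))*(-21) = ((144 + 4*(-2))*(4*2 - 2))*(-21) = ((144 - 8)*(8 - 2))*(-21) = (136*6)*(-21) = 816*(-21) = -17136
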